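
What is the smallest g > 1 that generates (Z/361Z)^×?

2

φ(361) = φ(19^2) = 19·(19−1) = 342 = 2 · 3^2 · 19.
g is a primitive root iff g^(342/q) ≢ 1 (mod 361) for each prime q ∈ {2, 3, 19}.
g = 2: 2^171 ≡ 360; 2^114 ≡ 292; 2^18 ≡ 58 — none is 1, so 2 is a primitive root.
Hence the least primitive root of 361 is 2.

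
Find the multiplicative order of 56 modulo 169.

78

Since 56 ∈ (Z/169Z)^×, its order divides φ(169) = φ(13^2) = 13·(13−1) = 156 = 2^2 · 3 · 13.
Divisors of 156: 1, 2, 3, 4, 6, 12, 13, 26, 39, 52, 78, 156.
Compute 56^d (mod 169) for the divisors d until we hit 1:
56^1 ≡ 56 (mod 169)
56^2 ≡ 94 (mod 169)
56^3 ≡ 25 (mod 169)
56^4 ≡ 48 (mod 169)
56^6 ≡ 118 (mod 169)
56^12 ≡ 66 (mod 169)
56^13 ≡ 147 (mod 169)
56^26 ≡ 146 (mod 169)
56^39 ≡ 168 (mod 169)
56^52 ≡ 22 (mod 169)
56^78 ≡ 1 (mod 169) ✓
Therefore the multiplicative order of 56 modulo 169 is 78.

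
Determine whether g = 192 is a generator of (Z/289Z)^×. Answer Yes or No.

Yes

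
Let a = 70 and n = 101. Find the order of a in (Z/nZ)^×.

50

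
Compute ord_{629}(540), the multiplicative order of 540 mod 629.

The order of 540 must divide φ(629) = φ(17·37) = (17−1)·(37−1) = 16·36 = 576 = 2^6 · 3^2.
Divisors of 576: 1, 2, 3, 4, 6, 8, 9, 12, 16, 18, 24, 32, 36, 48, 64, 72, 96, 144, 192, 288, 576.
Evaluate successive powers at the divisors of 576:
540^1 ≡ 540
540^2 ≡ 373
540^3 ≡ 140
540^4 ≡ 120
540^6 ≡ 101
540^8 ≡ 562
540^9 ≡ 302
540^12 ≡ 137
540^16 ≡ 86
540^18 ≡ 628
540^24 ≡ 528
540^32 ≡ 477
540^36 ≡ 1
So ord_629(540) = 36.

36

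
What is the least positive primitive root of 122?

φ(122) = φ(2)·φ(61) = 1·60 = 60 = 2^2 · 3 · 5.
Test candidates g = 2, 3, … against the prime factors q ∈ {2, 3, 5} of φ(122): g is a generator iff g^(60/q) ≢ 1 for every such q.
g = 2: gcd(2, 122) = 2 > 1, not a unit — skip.
g = 3: 3^30 ≡ 1 — hits 1, so not a primitive root.
g = 4: gcd(4, 122) = 2 > 1, not a unit — skip.
g = 5: 5^30 ≡ 1 — hits 1, so not a primitive root.
g = 6: gcd(6, 122) = 2 > 1, not a unit — skip.
g = 7: 7^30 ≡ 121; 7^20 ≡ 47; 7^12 ≡ 95 — none is 1, so 7 is a primitive root.
The smallest primitive root modulo 122 is 7.

7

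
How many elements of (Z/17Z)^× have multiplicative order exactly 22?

0

φ(17) = 17 − 1 = 16 = 2^4.
In a cyclic group of order 16, there are φ(d) elements of order d for each divisor d of 16, and zero for non-divisors.
22 does not divide 16, so no element of (Z/17Z)^× has order 22.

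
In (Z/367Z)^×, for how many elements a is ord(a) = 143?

0

φ(367) = 367 − 1 = 366 = 2 · 3 · 61.
Since (Z/367Z)^× is cyclic of order 366, the number of elements of order d is φ(d) when d | 366 and 0 otherwise.
143 does not divide 366, so no element of (Z/367Z)^× has order 143.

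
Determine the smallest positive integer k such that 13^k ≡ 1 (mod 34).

The order of 13 must divide φ(34) = φ(2)·φ(17) = 1·16 = 16 = 2^4.
Divisors of 16: 1, 2, 4, 8, 16.
Check 13^d mod 34 for each divisor in increasing order:
13^1 ≡ 13 (mod 34)
13^2 ≡ 33 (mod 34)
13^4 ≡ 1 (mod 34) ✓
Hence ord(13) = 4.

4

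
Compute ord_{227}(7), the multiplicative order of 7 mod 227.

ord(7) | φ(227) = 227 − 1 = 226 = 2 · 113.
Divisors of 226: 1, 2, 113, 226.
Compute 7^d (mod 227) for the divisors d until we hit 1:
7^1 ≡ 7
7^2 ≡ 49
7^113 ≡ 1
The smallest such exponent is 113, so the order of 7 is 113.

113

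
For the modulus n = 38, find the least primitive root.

φ(38) = φ(2)·φ(19) = 1·18 = 18 = 2 · 3^2.
Test candidates g = 2, 3, … against the prime factors q ∈ {2, 3} of φ(38): g is a generator iff g^(18/q) ≢ 1 for every such q.
g = 2: gcd(2, 38) = 2 > 1, not a unit — skip.
g = 3: 3^9 ≡ 37; 3^6 ≡ 7 — none is 1, so 3 is a primitive root.
The smallest primitive root modulo 38 is 3.

3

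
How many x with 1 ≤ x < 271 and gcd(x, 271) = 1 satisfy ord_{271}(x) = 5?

4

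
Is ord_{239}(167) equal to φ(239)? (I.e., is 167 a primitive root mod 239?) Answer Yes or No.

φ(239) = 239 − 1 = 238 = 2 · 7 · 17.
Test 167^(238/q) mod 239 for each prime factor q of 238:
167^119 ≡ 238 (mod 239)  [q = 2: ≢ 1 ✓]
167^34 ≡ 201 (mod 239)  [q = 7: ≢ 1 ✓]
167^14 ≡ 101 (mod 239)  [q = 17: ≢ 1 ✓]
None equal 1, so ord_239(167) = 238: 167 is a primitive root.

Yes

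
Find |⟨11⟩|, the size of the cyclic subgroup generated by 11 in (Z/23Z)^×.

22

Since 11 ∈ (Z/23Z)^×, its order divides φ(23) = 23 − 1 = 22 = 2 · 11.
Divisors of 22: 1, 2, 11, 22.
Evaluate successive powers at the divisors of 22:
11^1 ≡ 11
11^2 ≡ 6
11^11 ≡ 22
11^22 ≡ 1
Hence ord(11) = 22.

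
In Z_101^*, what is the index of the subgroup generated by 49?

2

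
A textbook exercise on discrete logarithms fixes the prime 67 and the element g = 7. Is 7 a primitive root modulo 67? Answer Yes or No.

φ(67) = 67 − 1 = 66 = 2 · 3 · 11.
An element g generates (Z/67Z)^× iff g^(66/q) ≢ 1 (mod 67) for each prime q ∈ {2, 3, 11}.
7^33 ≡ 66 (mod 67)  [q = 2: ≢ 1 ✓]
7^22 ≡ 29 (mod 67)  [q = 3: ≢ 1 ✓]
7^6 ≡ 64 (mod 67)  [q = 11: ≢ 1 ✓]
Every test exponent gives a nontrivial residue, hence 7 generates the full group.

Yes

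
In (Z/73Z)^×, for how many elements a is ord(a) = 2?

φ(73) = 73 − 1 = 72 = 2^3 · 3^2.
In a cyclic group of order 72, there are φ(d) elements of order d for each divisor d of 72, and zero for non-divisors.
2 | 72, and φ(2) = 2 − 1 = 1.

1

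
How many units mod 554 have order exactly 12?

4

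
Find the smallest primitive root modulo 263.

5

φ(263) = 263 − 1 = 262 = 2 · 131.
g is a primitive root iff g^(262/q) ≢ 1 (mod 263) for each prime q ∈ {2, 131}.
g = 2: 2^131 ≡ 1 — hits 1, so not a primitive root.
g = 3: 3^131 ≡ 1 — hits 1, so not a primitive root.
g = 4: 4^131 ≡ 1 — hits 1, so not a primitive root.
g = 5: 5^131 ≡ 262; 5^2 ≡ 25 — none is 1, so 5 is a primitive root.
So 5 is the smallest generator of (Z/263Z)^×.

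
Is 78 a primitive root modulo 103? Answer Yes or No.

φ(103) = 103 − 1 = 102 = 2 · 3 · 17.
It suffices to check that the order of 78 is not a proper divisor of 102: compute 78^(102/q) for q ∈ {2, 3, 17}.
78^51 ≡ 102 (mod 103)  [q = 2: ≢ 1 ✓]
78^34 ≡ 46 (mod 103)  [q = 3: ≢ 1 ✓]
78^6 ≡ 34 (mod 103)  [q = 17: ≢ 1 ✓]
All checks pass, so 78 has order 102 and is a primitive root modulo 103.

Yes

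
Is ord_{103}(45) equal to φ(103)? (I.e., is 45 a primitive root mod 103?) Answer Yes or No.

φ(103) = 103 − 1 = 102 = 2 · 3 · 17.
Test 45^(102/q) mod 103 for each prime factor q of 102:
45^51 ≡ 102 (mod 103)  [q = 2: ≢ 1 ✓]
45^34 ≡ 56 (mod 103)  [q = 3: ≢ 1 ✓]
45^6 ≡ 76 (mod 103)  [q = 17: ≢ 1 ✓]
None equal 1, so ord_103(45) = 102: 45 is a primitive root.

Yes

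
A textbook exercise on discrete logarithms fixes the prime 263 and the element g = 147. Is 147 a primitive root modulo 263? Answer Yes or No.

No

φ(263) = 263 − 1 = 262 = 2 · 131.
147 is a primitive root mod 263 iff 147^(φ(263)/q) ≢ 1 for every prime q | φ(263), i.e. q ∈ {2, 131}.
147^131 ≡ 1 (mod 263)  [q = 2: ≡ 1 ✗]
147^2 ≡ 43 (mod 263)  [q = 131: ≢ 1 ✓]
147^131 ≡ 1 shows ord(147) | 131, strictly less than φ(263); not a primitive root.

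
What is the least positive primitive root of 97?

5

φ(97) = 97 − 1 = 96 = 2^5 · 3.
g is a primitive root iff g^(96/q) ≢ 1 (mod 97) for each prime q ∈ {2, 3}.
g = 2: 2^48 ≡ 1 — hits 1, so not a primitive root.
g = 3: 3^48 ≡ 1 — hits 1, so not a primitive root.
g = 4: 4^48 ≡ 1 — hits 1, so not a primitive root.
g = 5: 5^48 ≡ 96; 5^32 ≡ 35 — none is 1, so 5 is a primitive root.
So 5 is the smallest generator of (Z/97Z)^×.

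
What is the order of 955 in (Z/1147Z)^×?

18

ord(955) | φ(1147) = φ(31·37) = (31−1)·(37−1) = 30·36 = 1080 = 2^3 · 3^3 · 5.
Divisors of 1080: 1, 2, 3, 4, 5, 6, 8, 9, 10, 12, 15, 18, 20, 24, 27, 30, 36, 40, 45, 54, 60, 72, 90, 108, 120, 135, 180, 216, 270, 360, 540, 1080.
Test each divisor d:
955^1 ≡ 955 (mod 1147)
955^2 ≡ 160 (mod 1147)
955^3 ≡ 249 (mod 1147)
955^4 ≡ 366 (mod 1147)
955^5 ≡ 842 (mod 1147)
955^6 ≡ 63 (mod 1147)
955^8 ≡ 904 (mod 1147)
955^9 ≡ 776 (mod 1147)
955^10 ≡ 118 (mod 1147)
955^12 ≡ 528 (mod 1147)
955^15 ≡ 714 (mod 1147)
955^18 ≡ 1 (mod 1147) ✓
The smallest such exponent is 18, so the order of 955 is 18.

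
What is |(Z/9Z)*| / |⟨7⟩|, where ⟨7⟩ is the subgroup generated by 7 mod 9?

ord(7) | φ(9) = φ(3^2) = 3·(3−1) = 6 = 2 · 3.
Divisors of 6: 1, 2, 3, 6.
Evaluate successive powers at the divisors of 6:
7^1 ≡ 7 (mod 9)
7^2 ≡ 4 (mod 9)
7^3 ≡ 1 (mod 9) ✓
Thus |⟨7⟩| = ord(7) = 3.
Index = |(Z/9Z)^×| / |⟨7⟩| = 6 / 3 = 2.

2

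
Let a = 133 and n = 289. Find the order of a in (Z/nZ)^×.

272

By Lagrange's theorem, ord_289(133) divides φ(289) = φ(17^2) = 17·(17−1) = 272 = 2^4 · 17.
Divisors of 272: 1, 2, 4, 8, 16, 17, 34, 68, 136, 272.
Check 133^d mod 289 for each divisor in increasing order:
133^1 ≡ 133 (mod 289)
133^2 ≡ 60 (mod 289)
133^4 ≡ 132 (mod 289)
133^8 ≡ 84 (mod 289)
133^16 ≡ 120 (mod 289)
133^17 ≡ 65 (mod 289)
133^34 ≡ 179 (mod 289)
133^68 ≡ 251 (mod 289)
133^136 ≡ 288 (mod 289)
133^272 ≡ 1 (mod 289) ✓
Therefore the multiplicative order of 133 modulo 289 is 272.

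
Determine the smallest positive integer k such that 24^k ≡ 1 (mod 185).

ord(24) | φ(185) = φ(5·37) = (5−1)·(37−1) = 4·36 = 144 = 2^4 · 3^2.
Divisors of 144: 1, 2, 3, 4, 6, 8, 9, 12, 16, 18, 24, 36, 48, 72, 144.
Test each divisor d:
24^1 ≡ 24 (mod 185)
24^2 ≡ 21 (mod 185)
24^3 ≡ 134 (mod 185)
24^4 ≡ 71 (mod 185)
24^6 ≡ 11 (mod 185)
24^8 ≡ 46 (mod 185)
24^9 ≡ 179 (mod 185)
24^12 ≡ 121 (mod 185)
24^16 ≡ 81 (mod 185)
24^18 ≡ 36 (mod 185)
24^24 ≡ 26 (mod 185)
24^36 ≡ 1 (mod 185) ✓
Therefore the multiplicative order of 24 modulo 185 is 36.

36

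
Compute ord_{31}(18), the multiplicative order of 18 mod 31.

By Lagrange's theorem, ord_31(18) divides φ(31) = 31 − 1 = 30 = 2 · 3 · 5.
Divisors of 30: 1, 2, 3, 5, 6, 10, 15, 30.
Compute 18^d (mod 31) for the divisors d until we hit 1:
18^1 ≡ 18
18^2 ≡ 14
18^3 ≡ 4
18^5 ≡ 25
18^6 ≡ 16
18^10 ≡ 5
18^15 ≡ 1
So ord_31(18) = 15.

15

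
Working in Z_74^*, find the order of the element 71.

9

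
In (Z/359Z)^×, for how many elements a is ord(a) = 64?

0

φ(359) = 359 − 1 = 358 = 2 · 179.
Since (Z/359Z)^× is cyclic of order 358, the number of elements of order d is φ(d) when d | 358 and 0 otherwise.
Since 64 ∤ 358, the count is 0.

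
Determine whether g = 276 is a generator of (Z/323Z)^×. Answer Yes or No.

No

323 = 17 · 19 is a product of two distinct odd primes, so (Z/323Z)^× ≅ (Z/17Z)^× × (Z/19Z)^× is not cyclic.
No primitive root modulo 323 exists; in particular 276 is not one.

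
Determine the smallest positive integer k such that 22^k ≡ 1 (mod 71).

70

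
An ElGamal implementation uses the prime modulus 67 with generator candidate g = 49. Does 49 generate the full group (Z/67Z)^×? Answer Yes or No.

No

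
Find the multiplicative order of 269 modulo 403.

30

The order of 269 must divide φ(403) = φ(13·31) = (13−1)·(31−1) = 12·30 = 360 = 2^3 · 3^2 · 5.
Divisors of 360: 1, 2, 3, 4, 5, 6, 8, 9, 10, 12, 15, 18, 20, 24, 30, 36, 40, 45, 60, 72, 90, 120, 180, 360.
Test each divisor d:
269^1 ≡ 269
269^2 ≡ 224
269^3 ≡ 209
269^4 ≡ 204
269^5 ≡ 68
269^6 ≡ 157
269^8 ≡ 107
269^9 ≡ 170
269^10 ≡ 191
269^12 ≡ 66
269^15 ≡ 92
269^18 ≡ 287
269^20 ≡ 211
269^24 ≡ 326
269^30 ≡ 1
Therefore the multiplicative order of 269 modulo 403 is 30.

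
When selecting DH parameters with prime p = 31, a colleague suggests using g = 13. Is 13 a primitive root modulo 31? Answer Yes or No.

Yes

φ(31) = 31 − 1 = 30 = 2 · 3 · 5.
An element g generates (Z/31Z)^× iff g^(30/q) ≢ 1 (mod 31) for each prime q ∈ {2, 3, 5}.
13^15 ≡ 30 (mod 31)  [q = 2: ≢ 1 ✓]
13^10 ≡ 5 (mod 31)  [q = 3: ≢ 1 ✓]
13^6 ≡ 16 (mod 31)  [q = 5: ≢ 1 ✓]
All checks pass, so 13 has order 30 and is a primitive root modulo 31.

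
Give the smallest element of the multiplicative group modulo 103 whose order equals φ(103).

5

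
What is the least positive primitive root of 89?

φ(89) = 89 − 1 = 88 = 2^3 · 11.
g is a primitive root iff g^(88/q) ≢ 1 (mod 89) for each prime q ∈ {2, 11}.
g = 2: 2^44 ≡ 1 — hits 1, so not a primitive root.
g = 3: 3^44 ≡ 88; 3^8 ≡ 64 — none is 1, so 3 is a primitive root.
Hence the least primitive root of 89 is 3.

3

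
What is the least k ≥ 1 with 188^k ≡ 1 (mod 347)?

346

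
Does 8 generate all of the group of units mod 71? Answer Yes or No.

No

φ(71) = 71 − 1 = 70 = 2 · 5 · 7.
Test 8^(70/q) mod 71 for each prime factor q of 70:
8^35 ≡ 1 (mod 71)  [q = 2: ≡ 1 ✗]
8^14 ≡ 57 (mod 71)  [q = 5: ≢ 1 ✓]
8^10 ≡ 20 (mod 71)  [q = 7: ≢ 1 ✓]
The check at q = 2 fails, so 8 generates a proper subgroup.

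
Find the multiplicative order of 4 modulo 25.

10

Since 4 ∈ (Z/25Z)^×, its order divides φ(25) = φ(5^2) = 5·(5−1) = 20 = 2^2 · 5.
Divisors of 20: 1, 2, 4, 5, 10, 20.
Compute 4^d (mod 25) for the divisors d until we hit 1:
4^1 ≡ 4
4^2 ≡ 16
4^4 ≡ 6
4^5 ≡ 24
4^10 ≡ 1
Hence ord(4) = 10.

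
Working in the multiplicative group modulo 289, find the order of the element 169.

Since 169 ∈ (Z/289Z)^×, its order divides φ(289) = φ(17^2) = 17·(17−1) = 272 = 2^4 · 17.
Divisors of 272: 1, 2, 4, 8, 16, 17, 34, 68, 136, 272.
Compute 169^d (mod 289) for the divisors d until we hit 1:
169^1 ≡ 169
169^2 ≡ 239
169^4 ≡ 188
169^8 ≡ 86
169^16 ≡ 171
169^17 ≡ 288
169^34 ≡ 1
Therefore the multiplicative order of 169 modulo 289 is 34.

34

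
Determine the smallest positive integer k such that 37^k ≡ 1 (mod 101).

25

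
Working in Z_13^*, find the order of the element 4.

6

ord(4) | φ(13) = 13 − 1 = 12 = 2^2 · 3.
Divisors of 12: 1, 2, 3, 4, 6, 12.
Evaluate successive powers at the divisors of 12:
4^1 ≡ 4
4^2 ≡ 3
4^3 ≡ 12
4^4 ≡ 9
4^6 ≡ 1
So ord_13(4) = 6.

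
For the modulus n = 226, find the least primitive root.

3

φ(226) = φ(2)·φ(113) = 1·112 = 112 = 2^4 · 7.
Test candidates g = 2, 3, … against the prime factors q ∈ {2, 7} of φ(226): g is a generator iff g^(112/q) ≢ 1 for every such q.
g = 2: gcd(2, 226) = 2 > 1, not a unit — skip.
g = 3: 3^56 ≡ 225; 3^16 ≡ 49 — none is 1, so 3 is a primitive root.
Hence the least primitive root of 226 is 3.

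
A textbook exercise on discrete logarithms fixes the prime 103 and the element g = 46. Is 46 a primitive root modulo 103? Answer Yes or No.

No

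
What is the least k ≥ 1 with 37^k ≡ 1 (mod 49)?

21

Since 37 ∈ (Z/49Z)^×, its order divides φ(49) = φ(7^2) = 7·(7−1) = 42 = 2 · 3 · 7.
Divisors of 42: 1, 2, 3, 6, 7, 14, 21, 42.
Test each divisor d:
37^1 ≡ 37 (mod 49)
37^2 ≡ 46 (mod 49)
37^3 ≡ 36 (mod 49)
37^6 ≡ 22 (mod 49)
37^7 ≡ 30 (mod 49)
37^14 ≡ 18 (mod 49)
37^21 ≡ 1 (mod 49) ✓
Therefore the multiplicative order of 37 modulo 49 is 21.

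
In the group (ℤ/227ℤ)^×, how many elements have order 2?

1

φ(227) = 227 − 1 = 226 = 2 · 113.
(Z/227Z)^× is cyclic (|G| = 226); a cyclic group of order m has exactly φ(d) elements of each order d | m, and none otherwise.
2 | 226, and φ(2) = 2 − 1 = 1.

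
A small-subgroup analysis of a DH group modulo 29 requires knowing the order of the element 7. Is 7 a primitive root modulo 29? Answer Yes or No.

No

φ(29) = 29 − 1 = 28 = 2^2 · 7.
An element g generates (Z/29Z)^× iff g^(28/q) ≢ 1 (mod 29) for each prime q ∈ {2, 7}.
7^14 ≡ 1 (mod 29)  [q = 2: ≡ 1 ✗]
7^4 ≡ 23 (mod 29)  [q = 7: ≢ 1 ✓]
The check at q = 2 fails, so 7 generates a proper subgroup.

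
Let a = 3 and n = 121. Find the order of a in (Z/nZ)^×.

5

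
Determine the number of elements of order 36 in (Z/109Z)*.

12

φ(109) = 109 − 1 = 108 = 2^2 · 3^3.
Since (Z/109Z)^× is cyclic of order 108, the number of elements of order d is φ(d) when d | 108 and 0 otherwise.
36 = 2^2 · 3^2 divides 108, and φ(36) = 12.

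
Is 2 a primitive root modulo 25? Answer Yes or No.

Yes

φ(25) = φ(5^2) = 5·(5−1) = 20 = 2^2 · 5.
Test 2^(20/q) mod 25 for each prime factor q of 20:
2^10 ≡ 24 (mod 25)  [q = 2: ≢ 1 ✓]
2^4 ≡ 16 (mod 25)  [q = 5: ≢ 1 ✓]
All checks pass, so 2 has order 20 and is a primitive root modulo 25.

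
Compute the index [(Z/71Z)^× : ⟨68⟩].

Since 68 ∈ (Z/71Z)^×, its order divides φ(71) = 71 − 1 = 70 = 2 · 5 · 7.
Divisors of 70: 1, 2, 5, 7, 10, 14, 35, 70.
Test each divisor d:
68^1 ≡ 68 (mod 71)
68^2 ≡ 9 (mod 71)
68^5 ≡ 41 (mod 71)
68^7 ≡ 14 (mod 71)
68^10 ≡ 48 (mod 71)
68^14 ≡ 54 (mod 71)
68^35 ≡ 70 (mod 71)
68^70 ≡ 1 (mod 71) ✓
Thus |⟨68⟩| = ord(68) = 70.
The index is φ(71) / ord(68) = 70 / 70 = 1.

1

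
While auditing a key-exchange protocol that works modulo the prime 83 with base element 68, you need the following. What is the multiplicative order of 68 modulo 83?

ord(68) | φ(83) = 83 − 1 = 82 = 2 · 41.
Divisors of 82: 1, 2, 41, 82.
Check 68^d mod 83 for each divisor in increasing order:
68^1 ≡ 68
68^2 ≡ 59
68^41 ≡ 1
Therefore the multiplicative order of 68 modulo 83 is 41.

41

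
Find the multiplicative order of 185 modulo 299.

3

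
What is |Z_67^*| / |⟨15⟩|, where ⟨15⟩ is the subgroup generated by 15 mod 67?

ord(15) | φ(67) = 67 − 1 = 66 = 2 · 3 · 11.
Divisors of 66: 1, 2, 3, 6, 11, 22, 33, 66.
Test each divisor d:
15^1 ≡ 15 (mod 67)
15^2 ≡ 24 (mod 67)
15^3 ≡ 25 (mod 67)
15^6 ≡ 22 (mod 67)
15^11 ≡ 1 (mod 67) ✓
The order of 15 is 11, so the subgroup it generates has 11 elements.
Index = |(Z/67Z)^×| / |⟨15⟩| = 66 / 11 = 6.

6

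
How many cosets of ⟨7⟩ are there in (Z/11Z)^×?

1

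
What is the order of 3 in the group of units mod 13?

By Lagrange's theorem, ord_13(3) divides φ(13) = 13 − 1 = 12 = 2^2 · 3.
Divisors of 12: 1, 2, 3, 4, 6, 12.
Compute 3^d (mod 13) for the divisors d until we hit 1:
3^1 ≡ 3 (mod 13)
3^2 ≡ 9 (mod 13)
3^3 ≡ 1 (mod 13) ✓
Therefore the multiplicative order of 3 modulo 13 is 3.

3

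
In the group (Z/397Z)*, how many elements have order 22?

φ(397) = 397 − 1 = 396 = 2^2 · 3^2 · 11.
In a cyclic group of order 396, there are φ(d) elements of order d for each divisor d of 396, and zero for non-divisors.
22 = 2 · 11 divides 396, and φ(22) = 10.

10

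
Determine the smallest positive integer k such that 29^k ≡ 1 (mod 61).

ord(29) | φ(61) = 61 − 1 = 60 = 2^2 · 3 · 5.
Divisors of 60: 1, 2, 3, 4, 5, 6, 10, 12, 15, 20, 30, 60.
Compute 29^d (mod 61) for the divisors d until we hit 1:
29^1 ≡ 29 (mod 61)
29^2 ≡ 48 (mod 61)
29^3 ≡ 50 (mod 61)
29^4 ≡ 47 (mod 61)
29^5 ≡ 21 (mod 61)
29^6 ≡ 60 (mod 61)
29^10 ≡ 14 (mod 61)
29^12 ≡ 1 (mod 61) ✓
Hence ord(29) = 12.

12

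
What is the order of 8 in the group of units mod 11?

The order of 8 must divide φ(11) = 11 − 1 = 10 = 2 · 5.
Divisors of 10: 1, 2, 5, 10.
Check 8^d mod 11 for each divisor in increasing order:
8^1 ≡ 8 (mod 11)
8^2 ≡ 9 (mod 11)
8^5 ≡ 10 (mod 11)
8^10 ≡ 1 (mod 11) ✓
The smallest such exponent is 10, so the order of 8 is 10.

10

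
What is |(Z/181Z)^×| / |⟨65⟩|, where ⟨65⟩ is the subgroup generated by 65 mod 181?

20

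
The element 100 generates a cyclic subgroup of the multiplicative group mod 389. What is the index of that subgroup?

The order of 100 must divide φ(389) = 389 − 1 = 388 = 2^2 · 97.
Divisors of 388: 1, 2, 4, 97, 194, 388.
Check 100^d mod 389 for each divisor in increasing order:
100^1 ≡ 100
100^2 ≡ 275
100^4 ≡ 159
100^97 ≡ 388
100^194 ≡ 1
So ord_389(100) = 194, hence |⟨100⟩| = 194.
Index = |(Z/389Z)^×| / |⟨100⟩| = 388 / 194 = 2.

2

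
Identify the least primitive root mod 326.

3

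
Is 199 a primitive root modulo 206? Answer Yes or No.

Yes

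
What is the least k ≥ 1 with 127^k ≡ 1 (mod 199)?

The order of 127 must divide φ(199) = 199 − 1 = 198 = 2 · 3^2 · 11.
Divisors of 198: 1, 2, 3, 6, 9, 11, 18, 22, 33, 66, 99, 198.
Evaluate successive powers at the divisors of 198:
127^1 ≡ 127
127^2 ≡ 10
127^3 ≡ 76
127^6 ≡ 5
127^9 ≡ 181
127^11 ≡ 19
127^18 ≡ 125
127^22 ≡ 162
127^33 ≡ 93
127^66 ≡ 92
127^99 ≡ 198
127^198 ≡ 1
Therefore the multiplicative order of 127 modulo 199 is 198.

198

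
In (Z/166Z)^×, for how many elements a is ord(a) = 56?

φ(166) = φ(2)·φ(83) = 1·82 = 82 = 2 · 41.
(Z/166Z)^× is cyclic (|G| = 82); a cyclic group of order m has exactly φ(d) elements of each order d | m, and none otherwise.
Since 56 ∤ 82, the count is 0.

0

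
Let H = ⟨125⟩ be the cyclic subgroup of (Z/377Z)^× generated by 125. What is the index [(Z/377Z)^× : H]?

By Lagrange's theorem, ord_377(125) divides φ(377) = φ(13·29) = (13−1)·(29−1) = 12·28 = 336 = 2^4 · 3 · 7.
Divisors of 336: 1, 2, 3, 4, 6, 7, 8, 12, 14, 16, 21, 24, 28, 42, 48, 56, 84, 112, 168, 336.
Check 125^d mod 377 for each divisor in increasing order:
125^1 ≡ 125
125^2 ≡ 168
125^3 ≡ 265
125^4 ≡ 326
125^6 ≡ 103
125^7 ≡ 57
125^8 ≡ 339
125^12 ≡ 53
125^14 ≡ 233
125^16 ≡ 313
125^21 ≡ 86
125^24 ≡ 170
125^28 ≡ 1
So ord_377(125) = 28, hence |⟨125⟩| = 28.
[(Z/377Z)^× : ⟨125⟩] = 336/28 = 12.

12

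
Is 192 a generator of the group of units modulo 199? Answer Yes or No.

φ(199) = 199 − 1 = 198 = 2 · 3^2 · 11.
An element g generates (Z/199Z)^× iff g^(198/q) ≢ 1 (mod 199) for each prime q ∈ {2, 3, 11}.
192^99 ≡ 198 (mod 199)  [q = 2: ≢ 1 ✓]
192^66 ≡ 106 (mod 199)  [q = 3: ≢ 1 ✓]
192^18 ≡ 121 (mod 199)  [q = 11: ≢ 1 ✓]
None equal 1, so ord_199(192) = 198: 192 is a primitive root.

Yes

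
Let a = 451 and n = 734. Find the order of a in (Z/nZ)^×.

6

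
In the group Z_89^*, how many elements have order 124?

0

φ(89) = 89 − 1 = 88 = 2^3 · 11.
(Z/89Z)^× is cyclic (|G| = 88); a cyclic group of order m has exactly φ(d) elements of each order d | m, and none otherwise.
Here 88 is not a multiple of 124, so there are no elements of order 124.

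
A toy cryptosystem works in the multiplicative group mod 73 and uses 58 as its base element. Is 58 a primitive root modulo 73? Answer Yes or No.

φ(73) = 73 − 1 = 72 = 2^3 · 3^2.
It suffices to check that the order of 58 is not a proper divisor of 72: compute 58^(72/q) for q ∈ {2, 3}.
58^36 ≡ 72 (mod 73)  [q = 2: ≢ 1 ✓]
58^24 ≡ 8 (mod 73)  [q = 3: ≢ 1 ✓]
All checks pass, so 58 has order 72 and is a primitive root modulo 73.

Yes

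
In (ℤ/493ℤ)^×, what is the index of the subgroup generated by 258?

The order of 258 must divide φ(493) = φ(17·29) = (17−1)·(29−1) = 16·28 = 448 = 2^6 · 7.
Divisors of 448: 1, 2, 4, 7, 8, 14, 16, 28, 32, 56, 64, 112, 224, 448.
Test each divisor d:
258^1 ≡ 258 (mod 493)
258^2 ≡ 9 (mod 493)
258^4 ≡ 81 (mod 493)
258^7 ≡ 249 (mod 493)
258^8 ≡ 152 (mod 493)
258^14 ≡ 376 (mod 493)
258^16 ≡ 426 (mod 493)
258^28 ≡ 378 (mod 493)
258^32 ≡ 52 (mod 493)
258^56 ≡ 407 (mod 493)
258^64 ≡ 239 (mod 493)
258^112 ≡ 1 (mod 493) ✓
The order of 258 is 112, so the subgroup it generates has 112 elements.
The index is φ(493) / ord(258) = 448 / 112 = 4.

4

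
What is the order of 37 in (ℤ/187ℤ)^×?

80

Since 37 ∈ (Z/187Z)^×, its order divides φ(187) = φ(11·17) = (11−1)·(17−1) = 10·16 = 160 = 2^5 · 5.
Divisors of 160: 1, 2, 4, 5, 8, 10, 16, 20, 32, 40, 80, 160.
Test each divisor d:
37^1 ≡ 37
37^2 ≡ 60
37^4 ≡ 47
37^5 ≡ 56
37^8 ≡ 152
37^10 ≡ 144
37^16 ≡ 103
37^20 ≡ 166
37^32 ≡ 137
37^40 ≡ 67
37^80 ≡ 1
The smallest such exponent is 80, so the order of 37 is 80.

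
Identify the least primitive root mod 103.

φ(103) = 103 − 1 = 102 = 2 · 3 · 17.
Test candidates g = 2, 3, … against the prime factors q ∈ {2, 3, 17} of φ(103): g is a generator iff g^(102/q) ≢ 1 for every such q.
g = 2: 2^51 ≡ 1 — hits 1, so not a primitive root.
g = 3: 3^51 ≡ 102; 3^34 ≡ 1 — hits 1, so not a primitive root.
g = 4: 4^51 ≡ 1 — hits 1, so not a primitive root.
g = 5: 5^51 ≡ 102; 5^34 ≡ 56; 5^6 ≡ 72 — none is 1, so 5 is a primitive root.
Hence the least primitive root of 103 is 5.

5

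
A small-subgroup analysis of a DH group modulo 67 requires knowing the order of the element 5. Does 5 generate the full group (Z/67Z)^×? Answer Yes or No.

No

φ(67) = 67 − 1 = 66 = 2 · 3 · 11.
5 is a primitive root mod 67 iff 5^(φ(67)/q) ≢ 1 for every prime q | φ(67), i.e. q ∈ {2, 3, 11}.
5^33 ≡ 66 (mod 67)  [q = 2: ≢ 1 ✓]
5^22 ≡ 1 (mod 67)  [q = 3: ≡ 1 ✗]
5^6 ≡ 14 (mod 67)  [q = 11: ≢ 1 ✓]
The check at q = 3 fails, so 5 generates a proper subgroup.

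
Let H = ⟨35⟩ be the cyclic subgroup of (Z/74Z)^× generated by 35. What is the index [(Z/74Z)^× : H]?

By Lagrange's theorem, ord_74(35) divides φ(74) = φ(2)·φ(37) = 1·36 = 36 = 2^2 · 3^2.
Divisors of 36: 1, 2, 3, 4, 6, 9, 12, 18, 36.
Compute 35^d (mod 74) for the divisors d until we hit 1:
35^1 ≡ 35 (mod 74)
35^2 ≡ 41 (mod 74)
35^3 ≡ 29 (mod 74)
35^4 ≡ 53 (mod 74)
35^6 ≡ 27 (mod 74)
35^9 ≡ 43 (mod 74)
35^12 ≡ 63 (mod 74)
35^18 ≡ 73 (mod 74)
35^36 ≡ 1 (mod 74) ✓
So ord_74(35) = 36, hence |⟨35⟩| = 36.
The index is φ(74) / ord(35) = 36 / 36 = 1.

1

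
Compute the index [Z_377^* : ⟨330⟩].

12

ord(330) | φ(377) = φ(13·29) = (13−1)·(29−1) = 12·28 = 336 = 2^4 · 3 · 7.
Divisors of 336: 1, 2, 3, 4, 6, 7, 8, 12, 14, 16, 21, 24, 28, 42, 48, 56, 84, 112, 168, 336.
Evaluate successive powers at the divisors of 336:
330^1 ≡ 330 (mod 377)
330^2 ≡ 324 (mod 377)
330^3 ≡ 229 (mod 377)
330^4 ≡ 170 (mod 377)
330^6 ≡ 38 (mod 377)
330^7 ≡ 99 (mod 377)
330^8 ≡ 248 (mod 377)
330^12 ≡ 313 (mod 377)
330^14 ≡ 376 (mod 377)
330^16 ≡ 53 (mod 377)
330^21 ≡ 278 (mod 377)
330^24 ≡ 326 (mod 377)
330^28 ≡ 1 (mod 377) ✓
Thus |⟨330⟩| = ord(330) = 28.
The index is φ(377) / ord(330) = 336 / 28 = 12.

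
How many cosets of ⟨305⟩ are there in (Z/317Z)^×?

1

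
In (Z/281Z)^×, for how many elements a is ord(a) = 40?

16

φ(281) = 281 − 1 = 280 = 2^3 · 5 · 7.
(Z/281Z)^× is cyclic (|G| = 280); a cyclic group of order m has exactly φ(d) elements of each order d | m, and none otherwise.
40 = 2^3 · 5 divides 280, and φ(40) = 16.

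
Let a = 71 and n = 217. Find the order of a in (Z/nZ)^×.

The order of 71 must divide φ(217) = φ(7·31) = (7−1)·(31−1) = 6·30 = 180 = 2^2 · 3^2 · 5.
Divisors of 180: 1, 2, 3, 4, 5, 6, 9, 10, 12, 15, 18, 20, 30, 36, 45, 60, 90, 180.
Compute 71^d (mod 217) for the divisors d until we hit 1:
71^1 ≡ 71 (mod 217)
71^2 ≡ 50 (mod 217)
71^3 ≡ 78 (mod 217)
71^4 ≡ 113 (mod 217)
71^5 ≡ 211 (mod 217)
71^6 ≡ 8 (mod 217)
71^9 ≡ 190 (mod 217)
71^10 ≡ 36 (mod 217)
71^12 ≡ 64 (mod 217)
71^15 ≡ 1 (mod 217) ✓
The smallest such exponent is 15, so the order of 71 is 15.

15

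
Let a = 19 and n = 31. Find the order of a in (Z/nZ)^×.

15

ord(19) | φ(31) = 31 − 1 = 30 = 2 · 3 · 5.
Divisors of 30: 1, 2, 3, 5, 6, 10, 15, 30.
Compute 19^d (mod 31) for the divisors d until we hit 1:
19^1 ≡ 19
19^2 ≡ 20
19^3 ≡ 8
19^5 ≡ 5
19^6 ≡ 2
19^10 ≡ 25
19^15 ≡ 1
Hence ord(19) = 15.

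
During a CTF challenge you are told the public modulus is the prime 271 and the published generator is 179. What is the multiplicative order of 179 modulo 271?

135

The order of 179 must divide φ(271) = 271 − 1 = 270 = 2 · 3^3 · 5.
Divisors of 270: 1, 2, 3, 5, 6, 9, 10, 15, 18, 27, 30, 45, 54, 90, 135, 270.
Evaluate successive powers at the divisors of 270:
179^1 ≡ 179
179^2 ≡ 63
179^3 ≡ 166
179^5 ≡ 160
179^6 ≡ 185
179^9 ≡ 87
179^10 ≡ 126
179^15 ≡ 106
179^18 ≡ 252
179^27 ≡ 244
179^30 ≡ 125
179^45 ≡ 242
179^54 ≡ 187
179^90 ≡ 28
179^135 ≡ 1
So ord_271(179) = 135.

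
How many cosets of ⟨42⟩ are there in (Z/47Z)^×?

2

By Lagrange's theorem, ord_47(42) divides φ(47) = 47 − 1 = 46 = 2 · 23.
Divisors of 46: 1, 2, 23, 46.
Check 42^d mod 47 for each divisor in increasing order:
42^1 ≡ 42 (mod 47)
42^2 ≡ 25 (mod 47)
42^23 ≡ 1 (mod 47) ✓
Thus |⟨42⟩| = ord(42) = 23.
[(Z/47Z)^× : ⟨42⟩] = 46/23 = 2.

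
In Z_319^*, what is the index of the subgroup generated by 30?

28

Since 30 ∈ (Z/319Z)^×, its order divides φ(319) = φ(11·29) = (11−1)·(29−1) = 10·28 = 280 = 2^3 · 5 · 7.
Divisors of 280: 1, 2, 4, 5, 7, 8, 10, 14, 20, 28, 35, 40, 56, 70, 140, 280.
Compute 30^d (mod 319) for the divisors d until we hit 1:
30^1 ≡ 30 (mod 319)
30^2 ≡ 262 (mod 319)
30^4 ≡ 59 (mod 319)
30^5 ≡ 175 (mod 319)
30^7 ≡ 233 (mod 319)
30^8 ≡ 291 (mod 319)
30^10 ≡ 1 (mod 319) ✓
So ord_319(30) = 10, hence |⟨30⟩| = 10.
[(Z/319Z)^× : ⟨30⟩] = 280/10 = 28.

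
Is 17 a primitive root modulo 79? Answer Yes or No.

φ(79) = 79 − 1 = 78 = 2 · 3 · 13.
It suffices to check that the order of 17 is not a proper divisor of 78: compute 17^(78/q) for q ∈ {2, 3, 13}.
17^39 ≡ 78 (mod 79)  [q = 2: ≢ 1 ✓]
17^26 ≡ 1 (mod 79)  [q = 3: ≡ 1 ✗]
17^6 ≡ 67 (mod 79)  [q = 13: ≢ 1 ✓]
17^26 ≡ 1 shows ord(17) | 26, strictly less than φ(79); not a primitive root.

No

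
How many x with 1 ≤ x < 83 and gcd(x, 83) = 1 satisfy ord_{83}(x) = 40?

0

φ(83) = 83 − 1 = 82 = 2 · 41.
Since (Z/83Z)^× is cyclic of order 82, the number of elements of order d is φ(d) when d | 82 and 0 otherwise.
Since 40 ∤ 82, the count is 0.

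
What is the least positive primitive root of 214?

φ(214) = φ(2)·φ(107) = 1·106 = 106 = 2 · 53.
g is a primitive root iff g^(106/q) ≢ 1 (mod 214) for each prime q ∈ {2, 53}.
g = 2: gcd(2, 214) = 2 > 1, not a unit — skip.
g = 3: 3^53 ≡ 1 — hits 1, so not a primitive root.
g = 4: gcd(4, 214) = 2 > 1, not a unit — skip.
g = 5: 5^53 ≡ 213; 5^2 ≡ 25 — none is 1, so 5 is a primitive root.
The smallest primitive root modulo 214 is 5.

5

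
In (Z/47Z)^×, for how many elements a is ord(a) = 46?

22

φ(47) = 47 − 1 = 46 = 2 · 23.
In a cyclic group of order 46, there are φ(d) elements of order d for each divisor d of 46, and zero for non-divisors.
46 = 2 · 23 divides 46, and φ(46) = 22.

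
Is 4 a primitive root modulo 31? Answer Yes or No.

No

φ(31) = 31 − 1 = 30 = 2 · 3 · 5.
Test 4^(30/q) mod 31 for each prime factor q of 30:
4^15 ≡ 1 (mod 31)  [q = 2: ≡ 1 ✗]
4^10 ≡ 1 (mod 31)  [q = 3: ≡ 1 ✗]
4^6 ≡ 4 (mod 31)  [q = 5: ≢ 1 ✓]
4^15 ≡ 1 shows ord(4) | 15, strictly less than φ(31); not a primitive root.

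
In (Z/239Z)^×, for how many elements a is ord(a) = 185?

0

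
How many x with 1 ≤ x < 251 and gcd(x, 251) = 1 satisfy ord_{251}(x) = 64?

φ(251) = 251 − 1 = 250 = 2 · 5^3.
Since (Z/251Z)^× is cyclic of order 250, the number of elements of order d is φ(d) when d | 250 and 0 otherwise.
Here 250 is not a multiple of 64, so there are no elements of order 64.

0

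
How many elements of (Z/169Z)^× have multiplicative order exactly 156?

48

φ(169) = φ(13^2) = 13·(13−1) = 156 = 2^2 · 3 · 13.
Since (Z/169Z)^× is cyclic of order 156, the number of elements of order d is φ(d) when d | 156 and 0 otherwise.
156 = 2^2 · 3 · 13 divides 156, and φ(156) = 48.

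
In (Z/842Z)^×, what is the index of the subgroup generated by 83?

1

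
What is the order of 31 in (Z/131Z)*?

130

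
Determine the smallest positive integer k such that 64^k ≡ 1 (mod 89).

The order of 64 must divide φ(89) = 89 − 1 = 88 = 2^3 · 11.
Divisors of 88: 1, 2, 4, 8, 11, 22, 44, 88.
Compute 64^d (mod 89) for the divisors d until we hit 1:
64^1 ≡ 64
64^2 ≡ 2
64^4 ≡ 4
64^8 ≡ 16
64^11 ≡ 1
Therefore the multiplicative order of 64 modulo 89 is 11.

11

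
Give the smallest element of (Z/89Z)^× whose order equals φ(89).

φ(89) = 89 − 1 = 88 = 2^3 · 11.
Test candidates g = 2, 3, … against the prime factors q ∈ {2, 11} of φ(89): g is a generator iff g^(88/q) ≢ 1 for every such q.
g = 2: 2^44 ≡ 1 — hits 1, so not a primitive root.
g = 3: 3^44 ≡ 88; 3^8 ≡ 64 — none is 1, so 3 is a primitive root.
Hence the least primitive root of 89 is 3.

3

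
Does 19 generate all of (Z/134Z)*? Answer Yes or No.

No

φ(134) = φ(2)·φ(67) = 1·66 = 66 = 2 · 3 · 11.
An element g generates (Z/134Z)^× iff g^(66/q) ≢ 1 (mod 134) for each prime q ∈ {2, 3, 11}.
19^33 ≡ 1 (mod 134)  [q = 2: ≡ 1 ✗]
19^22 ≡ 37 (mod 134)  [q = 3: ≢ 1 ✓]
19^6 ≡ 89 (mod 134)  [q = 11: ≢ 1 ✓]
Since 19^33 ≡ 1, the order of 19 divides 33 < 66, so 19 is not a primitive root.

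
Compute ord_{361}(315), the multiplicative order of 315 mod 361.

57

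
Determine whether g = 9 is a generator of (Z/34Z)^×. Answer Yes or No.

No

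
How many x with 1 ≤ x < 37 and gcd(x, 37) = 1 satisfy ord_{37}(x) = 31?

0

φ(37) = 37 − 1 = 36 = 2^2 · 3^2.
In a cyclic group of order 36, there are φ(d) elements of order d for each divisor d of 36, and zero for non-divisors.
31 does not divide 36, so no element of (Z/37Z)^× has order 31.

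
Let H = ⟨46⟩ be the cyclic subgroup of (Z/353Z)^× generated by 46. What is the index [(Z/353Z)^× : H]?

By Lagrange's theorem, ord_353(46) divides φ(353) = 353 − 1 = 352 = 2^5 · 11.
Divisors of 352: 1, 2, 4, 8, 11, 16, 22, 32, 44, 88, 176, 352.
Test each divisor d:
46^1 ≡ 46
46^2 ≡ 351
46^4 ≡ 4
46^8 ≡ 16
46^11 ≡ 293
46^16 ≡ 256
46^22 ≡ 70
46^32 ≡ 231
46^44 ≡ 311
46^88 ≡ 352
46^176 ≡ 1
So ord_353(46) = 176, hence |⟨46⟩| = 176.
[(Z/353Z)^× : ⟨46⟩] = 352/176 = 2.

2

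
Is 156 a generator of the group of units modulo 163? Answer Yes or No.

φ(163) = 163 − 1 = 162 = 2 · 3^4.
156 is a primitive root mod 163 iff 156^(φ(163)/q) ≢ 1 for every prime q | φ(163), i.e. q ∈ {2, 3}.
156^81 ≡ 1 (mod 163)  [q = 2: ≡ 1 ✗]
156^54 ≡ 104 (mod 163)  [q = 3: ≢ 1 ✓]
The check at q = 2 fails, so 156 generates a proper subgroup.

No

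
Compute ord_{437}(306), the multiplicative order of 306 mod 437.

Since 306 ∈ (Z/437Z)^×, its order divides φ(437) = φ(19·23) = (19−1)·(23−1) = 18·22 = 396 = 2^2 · 3^2 · 11.
Divisors of 396: 1, 2, 3, 4, 6, 9, 11, 12, 18, 22, 33, 36, 44, 66, 99, 132, 198, 396.
Check 306^d mod 437 for each divisor in increasing order:
306^1 ≡ 306 (mod 437)
306^2 ≡ 118 (mod 437)
306^3 ≡ 274 (mod 437)
306^4 ≡ 377 (mod 437)
306^6 ≡ 349 (mod 437)
306^9 ≡ 360 (mod 437)
306^11 ≡ 91 (mod 437)
306^12 ≡ 315 (mod 437)
306^18 ≡ 248 (mod 437)
306^22 ≡ 415 (mod 437)
306^33 ≡ 183 (mod 437)
306^36 ≡ 324 (mod 437)
306^44 ≡ 47 (mod 437)
306^66 ≡ 277 (mod 437)
306^99 ≡ 436 (mod 437)
306^132 ≡ 254 (mod 437)
306^198 ≡ 1 (mod 437) ✓
So ord_437(306) = 198.

198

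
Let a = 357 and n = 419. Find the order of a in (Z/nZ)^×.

418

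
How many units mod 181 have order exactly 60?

16

φ(181) = 181 − 1 = 180 = 2^2 · 3^2 · 5.
Since (Z/181Z)^× is cyclic of order 180, the number of elements of order d is φ(d) when d | 180 and 0 otherwise.
60 = 2^2 · 3 · 5 divides 180, and φ(60) = 16.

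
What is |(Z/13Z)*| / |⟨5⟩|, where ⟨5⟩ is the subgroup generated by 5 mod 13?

Since 5 ∈ (Z/13Z)^×, its order divides φ(13) = 13 − 1 = 12 = 2^2 · 3.
Divisors of 12: 1, 2, 3, 4, 6, 12.
Compute 5^d (mod 13) for the divisors d until we hit 1:
5^1 ≡ 5
5^2 ≡ 12
5^3 ≡ 8
5^4 ≡ 1
Thus |⟨5⟩| = ord(5) = 4.
The index is φ(13) / ord(5) = 12 / 4 = 3.

3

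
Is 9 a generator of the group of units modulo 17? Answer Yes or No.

φ(17) = 17 − 1 = 16 = 2^4.
An element g generates (Z/17Z)^× iff g^(16/q) ≢ 1 (mod 17) for each prime q ∈ {2}.
9^8 ≡ 1 (mod 17)  [q = 2: ≡ 1 ✗]
Since 9^8 ≡ 1, the order of 9 divides 8 < 16, so 9 is not a primitive root.

No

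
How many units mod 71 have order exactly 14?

6

φ(71) = 71 − 1 = 70 = 2 · 5 · 7.
In a cyclic group of order 70, there are φ(d) elements of order d for each divisor d of 70, and zero for non-divisors.
14 = 2 · 7 divides 70, and φ(14) = 6.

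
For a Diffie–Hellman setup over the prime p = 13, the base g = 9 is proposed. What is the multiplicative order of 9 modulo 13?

The order of 9 must divide φ(13) = 13 − 1 = 12 = 2^2 · 3.
Divisors of 12: 1, 2, 3, 4, 6, 12.
Evaluate successive powers at the divisors of 12:
9^1 ≡ 9
9^2 ≡ 3
9^3 ≡ 1
The smallest such exponent is 3, so the order of 9 is 3.

3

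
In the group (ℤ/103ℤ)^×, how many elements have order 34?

16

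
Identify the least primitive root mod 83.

2

φ(83) = 83 − 1 = 82 = 2 · 41.
Test candidates g = 2, 3, … against the prime factors q ∈ {2, 41} of φ(83): g is a generator iff g^(82/q) ≢ 1 for every such q.
g = 2: 2^41 ≡ 82; 2^2 ≡ 4 — none is 1, so 2 is a primitive root.
The smallest primitive root modulo 83 is 2.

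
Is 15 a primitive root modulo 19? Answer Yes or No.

Yes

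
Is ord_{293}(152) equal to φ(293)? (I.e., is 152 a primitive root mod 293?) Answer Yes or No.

φ(293) = 293 − 1 = 292 = 2^2 · 73.
An element g generates (Z/293Z)^× iff g^(292/q) ≢ 1 (mod 293) for each prime q ∈ {2, 73}.
152^146 ≡ 1 (mod 293)  [q = 2: ≡ 1 ✗]
152^4 ≡ 91 (mod 293)  [q = 73: ≢ 1 ✓]
152^146 ≡ 1 shows ord(152) | 146, strictly less than φ(293); not a primitive root.

No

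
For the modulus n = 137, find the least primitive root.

3

φ(137) = 137 − 1 = 136 = 2^3 · 17.
Test candidates g = 2, 3, … against the prime factors q ∈ {2, 17} of φ(137): g is a generator iff g^(136/q) ≢ 1 for every such q.
g = 2: 2^68 ≡ 1 — hits 1, so not a primitive root.
g = 3: 3^68 ≡ 136; 3^8 ≡ 122 — none is 1, so 3 is a primitive root.
Hence the least primitive root of 137 is 3.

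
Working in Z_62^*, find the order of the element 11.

30

By Lagrange's theorem, ord_62(11) divides φ(62) = φ(2)·φ(31) = 1·30 = 30 = 2 · 3 · 5.
Divisors of 30: 1, 2, 3, 5, 6, 10, 15, 30.
Evaluate successive powers at the divisors of 30:
11^1 ≡ 11
11^2 ≡ 59
11^3 ≡ 29
11^5 ≡ 37
11^6 ≡ 35
11^10 ≡ 5
11^15 ≡ 61
11^30 ≡ 1
Hence ord(11) = 30.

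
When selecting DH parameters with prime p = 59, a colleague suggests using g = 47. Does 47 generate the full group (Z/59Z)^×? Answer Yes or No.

Yes

φ(59) = 59 − 1 = 58 = 2 · 29.
An element g generates (Z/59Z)^× iff g^(58/q) ≢ 1 (mod 59) for each prime q ∈ {2, 29}.
47^29 ≡ 58 (mod 59)  [q = 2: ≢ 1 ✓]
47^2 ≡ 26 (mod 59)  [q = 29: ≢ 1 ✓]
All checks pass, so 47 has order 58 and is a primitive root modulo 59.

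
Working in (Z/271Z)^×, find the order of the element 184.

ord(184) | φ(271) = 271 − 1 = 270 = 2 · 3^3 · 5.
Divisors of 270: 1, 2, 3, 5, 6, 9, 10, 15, 18, 27, 30, 45, 54, 90, 135, 270.
Compute 184^d (mod 271) for the divisors d until we hit 1:
184^1 ≡ 184
184^2 ≡ 252
184^3 ≡ 27
184^5 ≡ 29
184^6 ≡ 187
184^9 ≡ 171
184^10 ≡ 28
184^15 ≡ 270
184^18 ≡ 244
184^27 ≡ 261
184^30 ≡ 1
Hence ord(184) = 30.

30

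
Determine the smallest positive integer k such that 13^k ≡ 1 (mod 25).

20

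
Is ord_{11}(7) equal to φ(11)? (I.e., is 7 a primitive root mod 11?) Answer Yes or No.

φ(11) = 11 − 1 = 10 = 2 · 5.
It suffices to check that the order of 7 is not a proper divisor of 10: compute 7^(10/q) for q ∈ {2, 5}.
7^5 ≡ 10 (mod 11)  [q = 2: ≢ 1 ✓]
7^2 ≡ 5 (mod 11)  [q = 5: ≢ 1 ✓]
Every test exponent gives a nontrivial residue, hence 7 generates the full group.

Yes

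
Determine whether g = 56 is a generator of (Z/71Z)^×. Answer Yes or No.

φ(71) = 71 − 1 = 70 = 2 · 5 · 7.
56 is a primitive root mod 71 iff 56^(φ(71)/q) ≢ 1 for every prime q | φ(71), i.e. q ∈ {2, 5, 7}.
56^35 ≡ 70 (mod 71)  [q = 2: ≢ 1 ✓]
56^14 ≡ 25 (mod 71)  [q = 5: ≢ 1 ✓]
56^10 ≡ 48 (mod 71)  [q = 7: ≢ 1 ✓]
All checks pass, so 56 has order 70 and is a primitive root modulo 71.

Yes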